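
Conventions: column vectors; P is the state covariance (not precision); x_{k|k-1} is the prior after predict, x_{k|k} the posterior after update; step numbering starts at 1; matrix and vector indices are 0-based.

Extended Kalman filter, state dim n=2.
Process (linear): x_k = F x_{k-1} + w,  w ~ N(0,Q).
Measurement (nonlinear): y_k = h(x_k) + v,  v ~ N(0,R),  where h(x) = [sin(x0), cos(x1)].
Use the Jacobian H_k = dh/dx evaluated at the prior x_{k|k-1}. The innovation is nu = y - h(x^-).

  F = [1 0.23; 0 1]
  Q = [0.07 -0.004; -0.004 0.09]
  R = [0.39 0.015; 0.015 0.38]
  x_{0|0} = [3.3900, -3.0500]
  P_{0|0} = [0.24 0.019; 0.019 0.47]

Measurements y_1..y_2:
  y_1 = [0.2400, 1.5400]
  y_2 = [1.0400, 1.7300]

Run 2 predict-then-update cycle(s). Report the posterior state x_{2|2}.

x_post = [2.5136, -1.3051]

step 1: x^-=[2.6885, -3.0500]  P^-=[0.3436 0.1231; 0.1231 0.5600]  H_jac=[-0.8991 0.0000; 0.0000 0.0915]  S=[0.6678 0.0049; 0.0049 0.3847]  K=[-0.4629 0.0351; -0.1667 0.1353]  nu=[-0.1977, 2.5358]  x^+=[2.8691, -2.6740]  P^+=[0.2002 0.0701; 0.0701 0.5346]
step 2: x^-=[2.2541, -2.6740]  P^-=[0.3307 0.1890; 0.1890 0.6246]  H_jac=[-0.6314 0.0000; 0.0000 0.4507]  S=[0.5218 -0.0388; -0.0388 0.5069]  K=[-0.3899 0.1382; -0.1885 0.5410]  nu=[0.2645, 2.6227]  x^+=[2.5136, -1.3051]  P^+=[0.2375 0.1036; 0.1036 0.4498]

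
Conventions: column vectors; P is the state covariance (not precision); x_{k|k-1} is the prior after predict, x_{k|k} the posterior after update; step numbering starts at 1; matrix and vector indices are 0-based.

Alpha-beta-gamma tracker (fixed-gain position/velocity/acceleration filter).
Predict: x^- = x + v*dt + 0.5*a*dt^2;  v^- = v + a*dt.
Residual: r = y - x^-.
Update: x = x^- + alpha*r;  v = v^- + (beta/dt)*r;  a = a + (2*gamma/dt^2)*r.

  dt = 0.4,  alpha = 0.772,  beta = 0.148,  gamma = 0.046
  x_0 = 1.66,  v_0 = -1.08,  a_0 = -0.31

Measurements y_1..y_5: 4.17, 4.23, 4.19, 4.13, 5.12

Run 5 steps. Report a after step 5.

a_post = 1.1895

step 1: x_pred=1.2032  r=2.9668  x^+=3.4936  v^+=-0.1063  a^+=1.3959
step 2: x_pred=3.5627  r=0.6673  x^+=4.0779  v^+=0.6990  a^+=1.7796
step 3: x_pred=4.4998  r=-0.3098  x^+=4.2606  v^+=1.2962  a^+=1.6014
step 4: x_pred=4.9072  r=-0.7772  x^+=4.3072  v^+=1.6492  a^+=1.1545
step 5: x_pred=5.0592  r=0.0608  x^+=5.1061  v^+=2.1335  a^+=1.1895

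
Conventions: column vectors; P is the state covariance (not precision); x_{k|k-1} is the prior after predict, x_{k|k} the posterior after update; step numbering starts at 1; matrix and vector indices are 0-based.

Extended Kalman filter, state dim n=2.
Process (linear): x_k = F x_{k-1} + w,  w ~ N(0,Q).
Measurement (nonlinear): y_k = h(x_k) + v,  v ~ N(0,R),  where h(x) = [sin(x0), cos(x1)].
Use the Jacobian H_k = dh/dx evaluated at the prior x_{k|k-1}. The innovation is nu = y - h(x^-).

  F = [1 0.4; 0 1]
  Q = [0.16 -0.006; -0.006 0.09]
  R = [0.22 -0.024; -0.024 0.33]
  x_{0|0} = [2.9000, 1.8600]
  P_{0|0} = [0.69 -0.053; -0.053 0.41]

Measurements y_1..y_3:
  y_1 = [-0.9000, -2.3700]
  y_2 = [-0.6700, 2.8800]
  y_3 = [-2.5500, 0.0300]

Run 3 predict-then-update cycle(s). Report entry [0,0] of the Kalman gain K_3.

step 1: x^-=[3.6440, 1.8600]  P^-=[0.8732 0.1050; 0.1050 0.5000]  H_jac=[-0.8764 0.0000; 0.0000 -0.9585]  S=[0.8907 0.0642; 0.0642 0.7893]  K=[-0.8550 -0.0580; -0.0599 -0.6023]  nu=[-0.4185, -2.0848]  x^+=[4.1226, 3.1407]  P^+=[0.2130 -0.0015; -0.0015 0.2059]
step 2: x^-=[5.3789, 3.1407]  P^-=[0.4048 0.0749; 0.0749 0.2959]  H_jac=[0.6182 0.0000; 0.0000 -0.0009]  S=[0.3747 -0.0240; -0.0240 0.3300]  K=[0.6710 0.0487; 0.1241 0.0082]  nu=[0.1160, 3.8800]  x^+=[5.6456, 3.1870]  P^+=[0.2369 0.0438; 0.0438 0.2901]
step 3: x^-=[6.9204, 3.1870]  P^-=[0.4784 0.1539; 0.1539 0.3801]  H_jac=[0.8038 0.0000; 0.0000 0.0454]  S=[0.5290 -0.0184; -0.0184 0.3308]  K=[0.7289 0.0616; 0.2361 0.0653]  nu=[-3.1449, 1.0290]  x^+=[4.6914, 2.5117]  P^+=[0.1977 0.0627; 0.0627 0.3498]

K[0,0] = 0.7289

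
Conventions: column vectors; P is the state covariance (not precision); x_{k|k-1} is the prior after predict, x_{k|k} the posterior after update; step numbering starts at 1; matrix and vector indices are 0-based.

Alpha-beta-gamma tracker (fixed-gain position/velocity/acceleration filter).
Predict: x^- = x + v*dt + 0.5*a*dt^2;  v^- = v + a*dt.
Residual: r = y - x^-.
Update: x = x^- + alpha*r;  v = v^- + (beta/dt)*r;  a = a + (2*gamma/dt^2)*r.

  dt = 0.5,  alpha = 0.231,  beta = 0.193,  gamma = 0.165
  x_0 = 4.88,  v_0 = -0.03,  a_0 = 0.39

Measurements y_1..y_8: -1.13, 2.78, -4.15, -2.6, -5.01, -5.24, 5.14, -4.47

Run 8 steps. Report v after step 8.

step 1: x_pred=4.9138  r=-6.0438  x^+=3.5176  v^+=-2.1679  a^+=-7.5878
step 2: x_pred=1.4852  r=1.2948  x^+=1.7843  v^+=-5.4620  a^+=-5.8787
step 3: x_pred=-1.6815  r=-2.4685  x^+=-2.2517  v^+=-9.3542  a^+=-9.1371
step 4: x_pred=-8.0709  r=5.4709  x^+=-6.8071  v^+=-11.8109  a^+=-1.9154
step 5: x_pred=-12.9520  r=7.9420  x^+=-11.1174  v^+=-9.7030  a^+=8.5680
step 6: x_pred=-14.8979  r=9.6579  x^+=-12.6669  v^+=-1.6910  a^+=21.3165
step 7: x_pred=-10.8479  r=15.9879  x^+=-7.1547  v^+=15.1385  a^+=42.4205
step 8: x_pred=5.7171  r=-10.1871  x^+=3.3639  v^+=32.4166  a^+=28.9735

v_post = 32.4166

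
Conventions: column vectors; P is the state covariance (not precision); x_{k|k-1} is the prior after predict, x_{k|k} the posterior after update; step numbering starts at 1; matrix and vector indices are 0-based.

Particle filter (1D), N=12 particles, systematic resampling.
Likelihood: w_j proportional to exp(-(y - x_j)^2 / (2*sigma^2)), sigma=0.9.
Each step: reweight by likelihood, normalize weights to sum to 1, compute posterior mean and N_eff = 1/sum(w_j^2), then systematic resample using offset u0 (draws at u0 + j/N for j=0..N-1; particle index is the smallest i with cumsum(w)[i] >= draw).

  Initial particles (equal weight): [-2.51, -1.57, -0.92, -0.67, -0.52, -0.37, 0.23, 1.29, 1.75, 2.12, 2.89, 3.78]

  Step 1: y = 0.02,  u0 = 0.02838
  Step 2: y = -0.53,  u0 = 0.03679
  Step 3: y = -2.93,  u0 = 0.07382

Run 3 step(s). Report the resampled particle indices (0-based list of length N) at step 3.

step 1: w=[0.0039, 0.0431, 0.1190, 0.1530, 0.1714, 0.1869, 0.1997, 0.0758, 0.0324, 0.0135, 0.0013, 0.0000]  mean=-0.2150  Neff=6.6398  idx=[1, 2, 3, 3, 4, 4, 5, 5, 6, 6, 6, 7]
step 2: w=[0.0534, 0.0949, 0.1029, 0.1029, 0.1042, 0.1042, 0.1026, 0.1026, 0.0729, 0.0729, 0.0729, 0.0135]  mean=-0.4256  Neff=10.8766  idx=[0, 1, 2, 3, 4, 4, 5, 6, 7, 8, 9, 10]
step 3: w=[0.5218, 0.1350, 0.0698, 0.0698, 0.0453, 0.0453, 0.0453, 0.0286, 0.0286, 0.0034, 0.0034, 0.0034]  mean=-1.1265  Neff=3.2455  idx=[0, 0, 0, 0, 0, 0, 1, 2, 3, 4, 6, 9]

resampled_idx = [0, 0, 0, 0, 0, 0, 1, 2, 3, 4, 6, 9]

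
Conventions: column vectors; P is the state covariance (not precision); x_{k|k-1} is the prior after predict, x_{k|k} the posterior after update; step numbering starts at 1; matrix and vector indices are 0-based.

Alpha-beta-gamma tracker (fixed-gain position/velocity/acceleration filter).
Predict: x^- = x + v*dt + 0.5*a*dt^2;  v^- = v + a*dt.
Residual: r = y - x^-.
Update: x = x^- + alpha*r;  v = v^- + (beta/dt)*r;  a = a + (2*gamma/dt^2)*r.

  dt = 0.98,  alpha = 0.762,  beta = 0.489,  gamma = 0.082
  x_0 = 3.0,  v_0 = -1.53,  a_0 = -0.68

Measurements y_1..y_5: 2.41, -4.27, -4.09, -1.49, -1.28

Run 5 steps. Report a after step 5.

step 1: x_pred=1.1741  r=1.2359  x^+=2.1158  v^+=-1.5797  a^+=-0.4689
step 2: x_pred=0.3426  r=-4.6126  x^+=-3.1722  v^+=-4.3408  a^+=-1.2566
step 3: x_pred=-8.0296  r=3.9396  x^+=-5.0276  v^+=-3.6065  a^+=-0.5839
step 4: x_pred=-8.8424  r=7.3524  x^+=-3.2399  v^+=-0.5100  a^+=0.6717
step 5: x_pred=-3.4171  r=2.1371  x^+=-1.7886  v^+=1.2146  a^+=1.0366

a_post = 1.0366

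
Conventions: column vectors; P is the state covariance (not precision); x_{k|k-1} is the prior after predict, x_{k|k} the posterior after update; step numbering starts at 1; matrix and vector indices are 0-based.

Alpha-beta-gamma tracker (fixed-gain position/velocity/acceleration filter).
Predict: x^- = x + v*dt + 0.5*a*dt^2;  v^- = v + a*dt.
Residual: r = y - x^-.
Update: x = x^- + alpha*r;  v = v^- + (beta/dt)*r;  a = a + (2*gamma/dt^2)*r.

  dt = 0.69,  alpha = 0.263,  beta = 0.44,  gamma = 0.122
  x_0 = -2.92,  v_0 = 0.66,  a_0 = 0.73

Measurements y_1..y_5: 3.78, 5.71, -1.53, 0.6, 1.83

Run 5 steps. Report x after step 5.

step 1: x_pred=-2.2908  r=6.0708  x^+=-0.6942  v^+=5.0349  a^+=3.8413
step 2: x_pred=3.6943  r=2.0157  x^+=4.2245  v^+=8.9708  a^+=4.8743
step 3: x_pred=11.5746  r=-13.1046  x^+=8.1281  v^+=3.9775  a^+=-1.8418
step 4: x_pred=10.4341  r=-9.8341  x^+=7.8478  v^+=-3.5644  a^+=-6.8818
step 5: x_pred=3.7501  r=-1.9201  x^+=3.2451  v^+=-9.5372  a^+=-7.8658

x_post = 3.2451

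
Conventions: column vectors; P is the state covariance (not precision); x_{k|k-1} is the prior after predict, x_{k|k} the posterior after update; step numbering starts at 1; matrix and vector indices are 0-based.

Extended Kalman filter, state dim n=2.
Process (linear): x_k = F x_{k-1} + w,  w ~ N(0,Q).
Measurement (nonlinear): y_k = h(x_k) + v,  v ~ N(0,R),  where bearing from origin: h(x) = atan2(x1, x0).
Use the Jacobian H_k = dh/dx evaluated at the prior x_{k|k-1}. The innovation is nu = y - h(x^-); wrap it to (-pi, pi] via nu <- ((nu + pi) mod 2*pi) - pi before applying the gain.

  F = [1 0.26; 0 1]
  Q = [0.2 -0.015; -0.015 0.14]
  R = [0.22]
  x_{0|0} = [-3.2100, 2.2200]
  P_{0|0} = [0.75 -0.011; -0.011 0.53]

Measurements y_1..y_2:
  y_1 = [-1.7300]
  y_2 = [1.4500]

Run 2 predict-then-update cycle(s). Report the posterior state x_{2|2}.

x_post = [-3.3275, 1.9738]

step 1: x^-=[-2.6328, 2.2200]  P^-=[0.9801 0.1118; 0.1118 0.6700]  H_jac=[-0.1872 -0.2220]  S=[0.2966]  K=[-0.7021; -0.5719]  nu=[2.1121]  x^+=[-4.1157, 1.0120]  P^+=[0.8339 -0.0073; -0.0073 0.5730]
step 2: x^-=[-3.8526, 1.0120]  P^-=[1.0688 0.1267; 0.1267 0.7130]  H_jac=[-0.0638 -0.2428]  S=[0.2703]  K=[-0.3660; -0.6703]  nu=[-1.4347]  x^+=[-3.3275, 1.9738]  P^+=[1.0326 0.0603; 0.0603 0.5915]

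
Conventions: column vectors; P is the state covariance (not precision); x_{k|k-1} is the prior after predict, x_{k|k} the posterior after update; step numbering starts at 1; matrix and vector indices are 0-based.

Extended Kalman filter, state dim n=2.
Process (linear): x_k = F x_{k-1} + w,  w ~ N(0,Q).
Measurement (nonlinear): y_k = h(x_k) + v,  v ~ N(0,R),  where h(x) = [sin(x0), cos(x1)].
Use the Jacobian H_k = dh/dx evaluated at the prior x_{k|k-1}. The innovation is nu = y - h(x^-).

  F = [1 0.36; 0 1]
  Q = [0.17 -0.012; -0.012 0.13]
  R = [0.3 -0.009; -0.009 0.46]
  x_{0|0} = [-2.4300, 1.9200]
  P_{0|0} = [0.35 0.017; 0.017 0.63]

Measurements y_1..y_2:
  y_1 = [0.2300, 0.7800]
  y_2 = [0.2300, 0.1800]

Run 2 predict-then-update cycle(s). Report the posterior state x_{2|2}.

x_post = [-2.6674, 1.1293]

step 1: x^-=[-1.7388, 1.9200]  P^-=[0.6139 0.2318; 0.2318 0.7600]  H_jac=[-0.1672 0.0000; 0.0000 -0.9396]  S=[0.3172 0.0274; 0.0274 1.1310]  K=[-0.3076 -0.1851; -0.0678 -0.6298]  nu=[1.2159, 1.1221]  x^+=[-2.3206, 1.1309]  P^+=[0.5420 0.0877; 0.0877 0.3076]
step 2: x^-=[-1.9135, 1.1309]  P^-=[0.8150 0.1864; 0.1864 0.4376]  H_jac=[-0.3360 0.0000; 0.0000 -0.9048]  S=[0.3920 0.0477; 0.0477 0.8183]  K=[-0.6783 -0.1666; -0.1017 -0.4780]  nu=[1.1719, -0.2458]  x^+=[-2.6674, 1.1293]  P^+=[0.6011 0.0780; 0.0780 0.2420]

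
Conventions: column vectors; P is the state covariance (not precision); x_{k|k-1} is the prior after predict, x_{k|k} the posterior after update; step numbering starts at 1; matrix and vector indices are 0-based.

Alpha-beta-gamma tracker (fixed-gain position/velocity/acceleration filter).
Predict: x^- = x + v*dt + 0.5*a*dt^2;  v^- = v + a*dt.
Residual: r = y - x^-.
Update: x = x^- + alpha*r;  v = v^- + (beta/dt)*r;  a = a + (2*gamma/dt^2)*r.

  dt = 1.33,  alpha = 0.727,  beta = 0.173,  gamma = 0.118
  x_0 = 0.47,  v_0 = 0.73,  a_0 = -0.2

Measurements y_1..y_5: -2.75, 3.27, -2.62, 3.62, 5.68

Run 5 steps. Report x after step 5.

step 1: x_pred=1.2640  r=-4.0140  x^+=-1.6542  v^+=-0.0581  a^+=-0.7355
step 2: x_pred=-2.3820  r=5.6520  x^+=1.7270  v^+=-0.3012  a^+=0.0185
step 3: x_pred=1.3428  r=-3.9628  x^+=-1.5382  v^+=-0.7920  a^+=-0.5102
step 4: x_pred=-3.0427  r=6.6627  x^+=1.8011  v^+=-0.6039  a^+=0.3788
step 5: x_pred=1.3329  r=4.3471  x^+=4.4932  v^+=0.4653  a^+=0.9587

x_post = 4.4932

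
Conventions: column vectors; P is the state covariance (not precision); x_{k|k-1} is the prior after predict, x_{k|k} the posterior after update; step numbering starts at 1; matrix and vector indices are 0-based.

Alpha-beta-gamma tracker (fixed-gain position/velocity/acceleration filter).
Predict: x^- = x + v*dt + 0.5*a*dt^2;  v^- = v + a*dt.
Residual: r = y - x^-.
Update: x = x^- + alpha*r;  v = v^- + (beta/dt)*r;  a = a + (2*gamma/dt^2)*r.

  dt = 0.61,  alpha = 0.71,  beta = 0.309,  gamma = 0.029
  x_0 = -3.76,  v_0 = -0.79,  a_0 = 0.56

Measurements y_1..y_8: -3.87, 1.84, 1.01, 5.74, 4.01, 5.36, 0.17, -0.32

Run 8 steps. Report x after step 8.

x_post = 0.3579

step 1: x_pred=-4.1377  r=0.2677  x^+=-3.9476  v^+=-0.3128  a^+=0.6017
step 2: x_pred=-4.0265  r=5.8665  x^+=0.1387  v^+=3.0260  a^+=1.5162
step 3: x_pred=2.2666  r=-1.2566  x^+=1.3744  v^+=3.3143  a^+=1.3203
step 4: x_pred=3.6418  r=2.0982  x^+=5.1315  v^+=5.1825  a^+=1.6473
step 5: x_pred=8.5993  r=-4.5893  x^+=5.3409  v^+=3.8626  a^+=0.9320
step 6: x_pred=7.8705  r=-2.5105  x^+=6.0880  v^+=3.1594  a^+=0.5407
step 7: x_pred=8.1159  r=-7.9459  x^+=2.4743  v^+=-0.5358  a^+=-0.6979
step 8: x_pred=2.0176  r=-2.3376  x^+=0.3579  v^+=-2.1457  a^+=-1.0622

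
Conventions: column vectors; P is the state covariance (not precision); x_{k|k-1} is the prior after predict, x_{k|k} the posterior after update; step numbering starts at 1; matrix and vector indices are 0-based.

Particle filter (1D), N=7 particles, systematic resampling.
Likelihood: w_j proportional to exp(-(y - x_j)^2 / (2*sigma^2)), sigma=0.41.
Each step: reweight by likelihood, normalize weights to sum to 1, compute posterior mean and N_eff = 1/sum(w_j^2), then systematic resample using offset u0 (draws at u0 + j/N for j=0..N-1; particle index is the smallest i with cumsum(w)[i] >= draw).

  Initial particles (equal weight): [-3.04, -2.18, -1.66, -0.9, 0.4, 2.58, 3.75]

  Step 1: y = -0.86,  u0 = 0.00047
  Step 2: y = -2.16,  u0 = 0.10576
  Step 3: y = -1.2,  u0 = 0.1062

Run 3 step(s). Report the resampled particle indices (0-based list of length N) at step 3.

resampled_idx = [2, 4, 6, 6, 6, 6, 6]

step 1: w=[0.0000, 0.0048, 0.1286, 0.8589, 0.0077, 0.0000, 0.0000]  mean=-0.9940  Neff=1.3258  idx=[1, 3, 3, 3, 3, 3, 3]
step 2: w=[0.9493, 0.0085, 0.0085, 0.0085, 0.0085, 0.0085, 0.0085]  mean=-2.1151  Neff=1.1092  idx=[0, 0, 0, 0, 0, 0, 2]
step 3: w=[0.0518, 0.0518, 0.0518, 0.0518, 0.0518, 0.0518, 0.6894]  mean=-1.2976  Neff=2.0354  idx=[2, 4, 6, 6, 6, 6, 6]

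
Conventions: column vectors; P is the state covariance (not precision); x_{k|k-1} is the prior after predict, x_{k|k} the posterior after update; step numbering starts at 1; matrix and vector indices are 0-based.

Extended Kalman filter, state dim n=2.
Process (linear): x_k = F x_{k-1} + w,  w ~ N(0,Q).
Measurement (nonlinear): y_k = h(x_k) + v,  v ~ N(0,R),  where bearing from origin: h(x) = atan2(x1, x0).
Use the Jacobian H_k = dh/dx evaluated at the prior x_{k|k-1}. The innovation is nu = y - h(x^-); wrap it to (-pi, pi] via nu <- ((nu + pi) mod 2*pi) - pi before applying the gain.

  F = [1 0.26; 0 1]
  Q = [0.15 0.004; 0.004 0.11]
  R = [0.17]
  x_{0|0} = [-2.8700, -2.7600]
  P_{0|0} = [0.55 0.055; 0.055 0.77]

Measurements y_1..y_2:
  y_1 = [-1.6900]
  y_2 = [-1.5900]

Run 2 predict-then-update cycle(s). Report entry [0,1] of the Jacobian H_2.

H_jac[0,1] = -0.1495

step 1: x^-=[-3.5876, -2.7600]  P^-=[0.7807 0.2592; 0.2592 0.8800]  H_jac=[0.1347 -0.1751]  S=[0.1989]  K=[0.3005; -0.5991]  nu=[0.7958]  x^+=[-3.3485, -3.2368]  P^+=[0.7627 0.2950; 0.2950 0.8086]
step 2: x^-=[-4.1900, -3.2368]  P^-=[1.1208 0.5092; 0.5092 0.9186]  H_jac=[0.1155 -0.1495]  S=[0.1879]  K=[0.2836; -0.4178]  nu=[0.8938]  x^+=[-3.9365, -3.6103]  P^+=[1.1056 0.5315; 0.5315 0.8858]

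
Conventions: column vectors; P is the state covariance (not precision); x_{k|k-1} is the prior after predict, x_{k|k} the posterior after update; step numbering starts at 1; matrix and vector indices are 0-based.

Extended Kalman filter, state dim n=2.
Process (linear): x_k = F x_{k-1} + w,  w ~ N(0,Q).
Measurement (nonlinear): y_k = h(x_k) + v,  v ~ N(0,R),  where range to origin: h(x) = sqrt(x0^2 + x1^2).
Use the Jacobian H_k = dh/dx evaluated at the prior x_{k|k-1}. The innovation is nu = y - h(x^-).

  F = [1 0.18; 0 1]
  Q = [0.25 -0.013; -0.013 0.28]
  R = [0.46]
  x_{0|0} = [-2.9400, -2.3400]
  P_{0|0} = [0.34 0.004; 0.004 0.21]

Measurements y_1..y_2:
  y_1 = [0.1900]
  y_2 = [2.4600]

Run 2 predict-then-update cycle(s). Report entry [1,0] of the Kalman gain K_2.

step 1: x^-=[-3.3612, -2.3400]  P^-=[0.5982 0.0288; 0.0288 0.4900]  H_jac=[-0.8207 -0.5714]  S=[1.0499]  K=[-0.4833; -0.2892]  nu=[-3.9055]  x^+=[-1.4736, -1.2107]  P^+=[0.3530 -0.1179; -0.1179 0.4022]
step 2: x^-=[-1.6915, -1.2107]  P^-=[0.5736 -0.0585; -0.0585 0.6822]  H_jac=[-0.8132 -0.5820]  S=[1.0150]  K=[-0.4260; -0.3443]  nu=[0.3799]  x^+=[-1.8534, -1.3414]  P^+=[0.3894 -0.2074; -0.2074 0.5619]

K[1,0] = -0.3443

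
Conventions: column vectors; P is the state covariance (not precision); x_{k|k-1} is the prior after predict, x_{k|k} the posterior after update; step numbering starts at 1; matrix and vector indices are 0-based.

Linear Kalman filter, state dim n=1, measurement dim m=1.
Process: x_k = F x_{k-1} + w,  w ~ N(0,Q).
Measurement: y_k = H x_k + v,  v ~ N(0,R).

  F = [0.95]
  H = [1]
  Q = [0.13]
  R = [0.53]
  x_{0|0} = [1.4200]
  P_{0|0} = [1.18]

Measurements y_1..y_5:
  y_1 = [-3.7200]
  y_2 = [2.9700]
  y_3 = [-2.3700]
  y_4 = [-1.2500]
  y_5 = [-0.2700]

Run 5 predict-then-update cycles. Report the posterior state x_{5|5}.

step 1: x^-=[1.3490]  P^-=[1.1949]  S=[1.7249]  K=[0.6927]  nu=[-5.0690]  x^+=[-2.1625]  P^+=[0.3672]
step 2: x^-=[-2.0544]  P^-=[0.4614]  S=[0.9914]  K=[0.4654]  nu=[5.0244]  x^+=[0.2839]  P^+=[0.2467]
step 3: x^-=[0.2697]  P^-=[0.3526]  S=[0.8826]  K=[0.3995]  nu=[-2.6397]  x^+=[-0.7849]  P^+=[0.2117]
step 4: x^-=[-0.7456]  P^-=[0.3211]  S=[0.8511]  K=[0.3773]  nu=[-0.5044]  x^+=[-0.9359]  P^+=[0.2000]
step 5: x^-=[-0.8891]  P^-=[0.3105]  S=[0.8405]  K=[0.3694]  nu=[0.6191]  x^+=[-0.6604]  P^+=[0.1958]

x_post = [-0.6604]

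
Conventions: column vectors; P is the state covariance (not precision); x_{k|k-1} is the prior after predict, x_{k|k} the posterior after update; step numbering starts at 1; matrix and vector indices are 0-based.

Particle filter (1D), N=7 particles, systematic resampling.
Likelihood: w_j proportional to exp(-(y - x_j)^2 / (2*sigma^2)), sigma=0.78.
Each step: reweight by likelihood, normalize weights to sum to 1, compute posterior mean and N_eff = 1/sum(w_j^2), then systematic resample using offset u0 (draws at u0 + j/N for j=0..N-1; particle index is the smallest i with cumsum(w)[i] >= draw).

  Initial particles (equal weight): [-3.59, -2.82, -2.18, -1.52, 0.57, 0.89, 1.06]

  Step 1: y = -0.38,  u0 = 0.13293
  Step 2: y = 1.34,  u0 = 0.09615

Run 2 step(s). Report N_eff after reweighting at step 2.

N_eff = 4.8621

step 1: w=[0.0002, 0.0056, 0.0519, 0.2555, 0.3541, 0.1975, 0.1353]  mean=0.0033  Neff=3.9886  idx=[3, 3, 4, 4, 5, 5, 6]
step 2: w=[0.0003, 0.0003, 0.1591, 0.1591, 0.2192, 0.2192, 0.2428]  mean=0.8280  Neff=4.8621  idx=[2, 3, 4, 4, 5, 6, 6]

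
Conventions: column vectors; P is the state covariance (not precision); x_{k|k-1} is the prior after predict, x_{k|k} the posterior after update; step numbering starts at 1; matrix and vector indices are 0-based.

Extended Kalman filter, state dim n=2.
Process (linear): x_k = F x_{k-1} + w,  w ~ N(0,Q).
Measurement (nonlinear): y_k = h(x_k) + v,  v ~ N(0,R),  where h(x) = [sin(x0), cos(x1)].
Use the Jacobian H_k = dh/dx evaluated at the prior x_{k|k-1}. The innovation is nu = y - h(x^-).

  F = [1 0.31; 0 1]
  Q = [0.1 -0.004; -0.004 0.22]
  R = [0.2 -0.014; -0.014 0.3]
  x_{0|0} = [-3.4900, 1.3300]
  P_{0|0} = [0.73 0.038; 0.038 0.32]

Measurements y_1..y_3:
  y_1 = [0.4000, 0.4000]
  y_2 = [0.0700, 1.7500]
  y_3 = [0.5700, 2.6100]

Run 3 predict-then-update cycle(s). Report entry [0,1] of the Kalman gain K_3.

K[0,1] = -0.0502

step 1: x^-=[-3.0777, 1.3300]  P^-=[0.8843 0.1332; 0.1332 0.5400]  H_jac=[-0.9980 0.0000; 0.0000 -0.9711]  S=[1.0807 0.1151; 0.1151 0.8093]  K=[-0.8119 -0.0444; -0.0548 -0.6402]  nu=[0.4638, 0.1615]  x^+=[-3.4615, 1.2012]  P^+=[0.1621 0.0020; 0.0020 0.1970]
step 2: x^-=[-3.0891, 1.2012]  P^-=[0.2823 0.0591; 0.0591 0.4170]  H_jac=[-0.9986 0.0000; 0.0000 -0.9325]  S=[0.4815 0.0410; 0.0410 0.6626]  K=[-0.5814 -0.0472; -0.0729 -0.5823]  nu=[0.1225, 1.3887]  x^+=[-3.2258, 0.3835]  P^+=[0.1158 0.0064; 0.0064 0.1863]
step 3: x^-=[-3.1069, 0.3835]  P^-=[0.2377 0.0602; 0.0602 0.4063]  H_jac=[-0.9994 0.0000; 0.0000 -0.3742]  S=[0.4374 0.0085; 0.0085 0.3569]  K=[-0.5421 -0.0502; -0.1293 -0.4229]  nu=[0.6047, 1.6827]  x^+=[-3.5191, -0.4062]  P^+=[0.1078 0.0199; 0.0199 0.3342]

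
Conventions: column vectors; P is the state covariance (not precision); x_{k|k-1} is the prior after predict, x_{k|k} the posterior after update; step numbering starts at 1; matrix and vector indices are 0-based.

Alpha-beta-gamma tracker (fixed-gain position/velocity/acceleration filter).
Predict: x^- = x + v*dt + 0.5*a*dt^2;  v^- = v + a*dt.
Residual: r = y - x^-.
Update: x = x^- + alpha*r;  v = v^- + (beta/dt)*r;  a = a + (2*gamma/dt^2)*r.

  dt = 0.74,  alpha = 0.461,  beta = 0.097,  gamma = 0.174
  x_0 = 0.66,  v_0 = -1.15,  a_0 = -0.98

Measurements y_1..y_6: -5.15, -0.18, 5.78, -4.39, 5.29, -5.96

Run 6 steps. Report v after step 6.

v_post = 11.0558

step 1: x_pred=-0.4593  r=-4.6907  x^+=-2.6217  v^+=-2.4901  a^+=-3.9609
step 2: x_pred=-5.5489  r=5.3689  x^+=-3.0738  v^+=-4.7174  a^+=-0.5490
step 3: x_pred=-6.7150  r=12.4950  x^+=-0.9548  v^+=-3.4858  a^+=7.3916
step 4: x_pred=-1.5105  r=-2.8795  x^+=-2.8379  v^+=1.6065  a^+=5.5616
step 5: x_pred=-0.1263  r=5.4163  x^+=2.3706  v^+=6.4321  a^+=9.0037
step 6: x_pred=9.5956  r=-15.5556  x^+=2.4245  v^+=11.0558  a^+=-0.8819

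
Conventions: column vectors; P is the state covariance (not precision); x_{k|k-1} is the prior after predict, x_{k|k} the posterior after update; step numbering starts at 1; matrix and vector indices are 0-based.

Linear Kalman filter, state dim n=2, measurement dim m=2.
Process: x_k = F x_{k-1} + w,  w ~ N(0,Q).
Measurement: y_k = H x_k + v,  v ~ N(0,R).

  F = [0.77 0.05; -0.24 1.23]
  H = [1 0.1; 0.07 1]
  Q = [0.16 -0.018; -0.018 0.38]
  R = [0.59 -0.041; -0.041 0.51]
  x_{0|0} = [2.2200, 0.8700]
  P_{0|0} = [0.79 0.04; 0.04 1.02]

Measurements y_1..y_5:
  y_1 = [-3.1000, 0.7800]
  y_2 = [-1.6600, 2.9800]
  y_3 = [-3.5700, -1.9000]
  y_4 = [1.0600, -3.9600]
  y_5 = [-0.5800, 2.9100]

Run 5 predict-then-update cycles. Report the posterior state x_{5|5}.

step 1: x^-=[1.7529, 0.5373]  P^-=[0.6340 -0.0639; -0.0639 1.9450]  S=[1.2307 0.1336; 0.1336 2.4492]  K=[0.5139 -0.0360; 0.0203 0.7912]  nu=[-4.9066, 0.1200]  x^+=[-0.7729, 0.5328]  P^+=[0.3108 -0.0612; -0.0612 0.4070]
step 2: x^-=[-0.5685, 0.8408]  P^-=[0.3406 -0.1076; -0.1076 1.0497]  S=[0.9195 -0.0205; -0.0205 1.5463]  K=[0.3576 -0.0494; 0.0122 0.6741]  nu=[-1.1756, 2.1790]  x^+=[-1.0965, 2.2954]  P^+=[0.2185 -0.0552; -0.0552 0.3472]
step 3: x^-=[-0.7295, 3.0865]  P^-=[0.2862 -0.0886; -0.0886 0.9504]  S=[0.8680 -0.0152; -0.0152 1.4494]  K=[0.3187 -0.0440; 0.0188 0.6516]  nu=[-3.1491, -4.9354]  x^+=[-1.5162, -0.1888]  P^+=[0.1948 -0.0491; -0.0491 0.3350]
step 4: x^-=[-1.1769, 0.1317]  P^-=[0.2725 -0.0793; -0.0793 0.9271]  S=[0.8559 -0.0091; -0.0091 1.4273]  K=[0.3087 -0.0402; 0.0225 0.6458]  nu=[2.2237, -4.0093]  x^+=[-0.3291, -2.4074]  P^+=[0.1884 -0.0464; -0.0464 0.3317]
step 5: x^-=[-0.3737, -2.8821]  P^-=[0.2690 -0.0758; -0.0758 0.9200]  S=[0.8530 -0.0065; -0.0065 1.4207]  K=[0.3061 -0.0387; 0.0239 0.6439]  nu=[0.0820, 5.8183]  x^+=[-0.5738, 0.8665]  P^+=[0.1867 -0.0454; -0.0454 0.3306]

x_post = [-0.5738, 0.8665]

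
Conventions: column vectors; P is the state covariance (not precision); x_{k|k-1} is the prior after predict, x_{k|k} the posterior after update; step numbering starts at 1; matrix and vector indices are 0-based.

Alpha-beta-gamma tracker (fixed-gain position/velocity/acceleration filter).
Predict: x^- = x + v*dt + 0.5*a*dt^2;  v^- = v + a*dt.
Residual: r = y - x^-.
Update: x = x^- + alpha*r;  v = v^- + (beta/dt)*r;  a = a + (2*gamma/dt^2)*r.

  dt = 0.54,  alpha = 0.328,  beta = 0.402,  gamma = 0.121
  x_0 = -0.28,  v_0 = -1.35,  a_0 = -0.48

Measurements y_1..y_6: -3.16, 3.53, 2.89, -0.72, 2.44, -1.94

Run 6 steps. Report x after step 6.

step 1: x_pred=-1.0790  r=-2.0810  x^+=-1.7616  v^+=-3.1584  a^+=-2.2070
step 2: x_pred=-3.7889  r=7.3189  x^+=-1.3883  v^+=1.0983  a^+=3.8669
step 3: x_pred=-0.2314  r=3.1214  x^+=0.7924  v^+=5.5102  a^+=6.4574
step 4: x_pred=4.7094  r=-5.4294  x^+=2.9285  v^+=4.9553  a^+=1.9515
step 5: x_pred=5.8889  r=-3.4489  x^+=4.7577  v^+=3.4416  a^+=-0.9107
step 6: x_pred=6.4833  r=-8.4233  x^+=3.7205  v^+=-3.3209  a^+=-7.9013

x_post = 3.7205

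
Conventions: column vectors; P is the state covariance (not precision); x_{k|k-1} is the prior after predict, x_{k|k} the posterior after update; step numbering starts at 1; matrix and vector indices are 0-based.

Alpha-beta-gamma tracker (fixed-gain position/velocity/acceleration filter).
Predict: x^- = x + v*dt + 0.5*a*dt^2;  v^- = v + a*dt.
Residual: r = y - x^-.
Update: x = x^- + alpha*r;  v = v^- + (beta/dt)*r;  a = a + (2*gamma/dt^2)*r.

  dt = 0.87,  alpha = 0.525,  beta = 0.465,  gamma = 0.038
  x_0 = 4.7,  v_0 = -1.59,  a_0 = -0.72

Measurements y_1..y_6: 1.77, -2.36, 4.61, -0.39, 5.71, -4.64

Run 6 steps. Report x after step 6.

step 1: x_pred=3.0442  r=-1.2742  x^+=2.3753  v^+=-2.8974  a^+=-0.8479
step 2: x_pred=-0.4664  r=-1.8936  x^+=-1.4606  v^+=-4.6472  a^+=-1.0381
step 3: x_pred=-5.8965  r=10.5065  x^+=-0.3806  v^+=0.0652  a^+=0.0169
step 4: x_pred=-0.3175  r=-0.0725  x^+=-0.3556  v^+=0.0411  a^+=0.0096
step 5: x_pred=-0.3162  r=6.0262  x^+=2.8476  v^+=3.2703  a^+=0.6147
step 6: x_pred=5.9254  r=-10.5654  x^+=0.3786  v^+=-1.8419  a^+=-0.4462

x_post = 0.3786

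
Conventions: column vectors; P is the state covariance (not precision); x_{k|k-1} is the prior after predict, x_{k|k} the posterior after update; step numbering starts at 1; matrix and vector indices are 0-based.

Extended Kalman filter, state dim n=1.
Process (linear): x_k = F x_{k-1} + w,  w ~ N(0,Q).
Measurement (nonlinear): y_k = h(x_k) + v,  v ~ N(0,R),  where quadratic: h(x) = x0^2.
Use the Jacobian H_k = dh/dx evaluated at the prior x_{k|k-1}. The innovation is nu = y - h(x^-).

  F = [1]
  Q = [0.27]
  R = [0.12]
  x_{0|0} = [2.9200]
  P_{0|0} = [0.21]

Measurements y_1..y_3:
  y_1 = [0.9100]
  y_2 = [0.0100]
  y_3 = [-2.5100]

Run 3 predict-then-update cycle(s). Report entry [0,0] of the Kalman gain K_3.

step 1: x^-=[2.9200]  P^-=[0.4800]  H_jac=[5.8400]  S=[16.4907]  K=[0.1700]  nu=[-7.6164]  x^+=[1.6253]  P^+=[0.0035]
step 2: x^-=[1.6253]  P^-=[0.2735]  H_jac=[3.2506]  S=[3.0099]  K=[0.2954]  nu=[-2.6316]  x^+=[0.8480]  P^+=[0.0109]
step 3: x^-=[0.8480]  P^-=[0.2809]  H_jac=[1.6960]  S=[0.9280]  K=[0.5134]  nu=[-3.2291]  x^+=[-0.8097]  P^+=[0.0363]

K[0,0] = 0.5134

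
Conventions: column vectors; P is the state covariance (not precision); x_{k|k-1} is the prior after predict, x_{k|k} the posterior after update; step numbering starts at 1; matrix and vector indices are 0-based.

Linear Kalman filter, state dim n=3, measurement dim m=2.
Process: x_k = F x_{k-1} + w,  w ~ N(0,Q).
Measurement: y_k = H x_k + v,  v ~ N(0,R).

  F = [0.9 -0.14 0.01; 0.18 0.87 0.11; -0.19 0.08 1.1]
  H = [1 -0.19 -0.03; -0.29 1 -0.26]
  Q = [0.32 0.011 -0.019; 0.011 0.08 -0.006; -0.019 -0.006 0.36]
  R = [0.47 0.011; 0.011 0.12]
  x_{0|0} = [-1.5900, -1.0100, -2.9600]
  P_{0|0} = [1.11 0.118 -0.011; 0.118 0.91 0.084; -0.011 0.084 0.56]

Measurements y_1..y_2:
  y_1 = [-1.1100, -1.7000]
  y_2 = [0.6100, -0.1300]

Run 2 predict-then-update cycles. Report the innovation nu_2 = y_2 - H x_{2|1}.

step 1: x^-=[-1.3192, -1.4905, -3.0347]  P^-=[1.2068 0.1683 -0.2249; 0.1683 0.8641 0.1485; -0.2249 0.1485 1.0993]  S=[1.6602 -0.2576; -0.2576 0.9511]  K=[0.7219 0.0660; 0.1321 0.8523; -0.1922 -0.1278]  nu=[-0.1650, -1.3811]  x^+=[-1.5295, -2.6895, -2.8265]  P^+=[0.3619 0.1173 -0.0136; 0.1173 0.2022 0.2477; -0.0136 0.2477 1.0351]
step 2: x^-=[-1.0283, -2.9261, -3.0337]  P^-=[0.5867 0.1320 -0.1116; 0.1320 0.3409 0.3401; -0.1116 0.3401 1.6725]  S=[1.0310 -0.0370; -0.0370 0.3530]  K=[0.5492 0.0316; 0.0774 0.6147; -0.2268 -0.2005]  nu=[0.9914, 1.7091]  x^+=[-0.4299, -1.7987, -3.6012]  P^+=[0.2767 0.0939 0.0147; 0.0939 0.2048 0.3960; 0.0147 0.3960 1.6087]

innov = [0.9914, 1.7091]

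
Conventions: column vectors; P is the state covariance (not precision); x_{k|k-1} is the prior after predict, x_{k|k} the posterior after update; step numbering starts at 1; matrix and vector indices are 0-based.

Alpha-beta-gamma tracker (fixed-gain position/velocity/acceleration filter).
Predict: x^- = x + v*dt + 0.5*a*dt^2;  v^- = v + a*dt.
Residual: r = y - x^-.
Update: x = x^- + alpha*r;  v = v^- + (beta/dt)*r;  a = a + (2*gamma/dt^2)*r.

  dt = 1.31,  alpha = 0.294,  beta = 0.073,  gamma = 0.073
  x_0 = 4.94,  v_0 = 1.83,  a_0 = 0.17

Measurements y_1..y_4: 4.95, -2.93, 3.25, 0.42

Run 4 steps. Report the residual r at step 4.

step 1: x_pred=7.4832  r=-2.5332  x^+=6.7384  v^+=1.9115  a^+=-0.0455
step 2: x_pred=9.2035  r=-12.1335  x^+=5.6362  v^+=1.1758  a^+=-1.0778
step 3: x_pred=6.2517  r=-3.0017  x^+=5.3692  v^+=-0.4034  a^+=-1.3332
step 4: x_pred=3.6968  r=-3.2768  x^+=2.7334  v^+=-2.3324  a^+=-1.6119

resid = -3.2768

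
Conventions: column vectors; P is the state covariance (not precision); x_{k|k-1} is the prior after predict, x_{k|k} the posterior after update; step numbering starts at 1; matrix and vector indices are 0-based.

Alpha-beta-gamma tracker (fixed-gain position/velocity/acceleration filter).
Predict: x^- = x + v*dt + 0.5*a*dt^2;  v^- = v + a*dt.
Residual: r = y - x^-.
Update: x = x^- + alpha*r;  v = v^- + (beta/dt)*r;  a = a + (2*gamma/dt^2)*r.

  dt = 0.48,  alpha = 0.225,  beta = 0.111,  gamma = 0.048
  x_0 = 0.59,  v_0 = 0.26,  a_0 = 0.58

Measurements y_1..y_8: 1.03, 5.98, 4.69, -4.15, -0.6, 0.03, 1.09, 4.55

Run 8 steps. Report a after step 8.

a_post = -2.7865

step 1: x_pred=0.7816  r=0.2484  x^+=0.8375  v^+=0.5958  a^+=0.6835
step 2: x_pred=1.2022  r=4.7778  x^+=2.2772  v^+=2.0288  a^+=2.6742
step 3: x_pred=3.5591  r=1.1309  x^+=3.8136  v^+=3.5739  a^+=3.1454
step 4: x_pred=5.8914  r=-10.0414  x^+=3.6321  v^+=2.7616  a^+=-1.0385
step 5: x_pred=4.8380  r=-5.4380  x^+=3.6145  v^+=1.0056  a^+=-3.3043
step 6: x_pred=3.7165  r=-3.6865  x^+=2.8871  v^+=-1.4330  a^+=-4.8404
step 7: x_pred=1.6416  r=-0.5516  x^+=1.5175  v^+=-3.8839  a^+=-5.0702
step 8: x_pred=-0.9309  r=5.4809  x^+=0.3023  v^+=-5.0502  a^+=-2.7865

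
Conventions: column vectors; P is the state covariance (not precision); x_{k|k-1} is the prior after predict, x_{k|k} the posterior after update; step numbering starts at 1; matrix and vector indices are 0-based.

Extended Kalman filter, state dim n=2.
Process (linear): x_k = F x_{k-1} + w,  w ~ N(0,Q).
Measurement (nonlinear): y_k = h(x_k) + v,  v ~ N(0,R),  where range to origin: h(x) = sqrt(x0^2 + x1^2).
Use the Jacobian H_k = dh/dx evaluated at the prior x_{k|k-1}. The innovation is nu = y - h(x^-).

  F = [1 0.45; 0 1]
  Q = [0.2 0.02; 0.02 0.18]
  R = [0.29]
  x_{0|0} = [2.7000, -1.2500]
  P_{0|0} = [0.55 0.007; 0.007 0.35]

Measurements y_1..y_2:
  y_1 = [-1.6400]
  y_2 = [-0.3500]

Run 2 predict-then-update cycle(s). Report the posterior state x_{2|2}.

x_post = [-0.0066, 0.0993]

step 1: x^-=[2.1375, -1.2500]  P^-=[0.8272 0.1845; 0.1845 0.5300]  H_jac=[0.8632 -0.5048]  S=[0.8806]  K=[0.7051; -0.1230]  nu=[-4.1162]  x^+=[-0.7646, -0.7439]  P^+=[0.3894 0.2608; 0.2608 0.5167]
step 2: x^-=[-1.0994, -0.7439]  P^-=[0.9288 0.5134; 0.5134 0.6967]  H_jac=[-0.8282 -0.5604]  S=[1.6224]  K=[-0.6514; -0.5027]  nu=[-1.6774]  x^+=[-0.0066, 0.0993]  P^+=[0.2403 -0.0180; -0.0180 0.2867]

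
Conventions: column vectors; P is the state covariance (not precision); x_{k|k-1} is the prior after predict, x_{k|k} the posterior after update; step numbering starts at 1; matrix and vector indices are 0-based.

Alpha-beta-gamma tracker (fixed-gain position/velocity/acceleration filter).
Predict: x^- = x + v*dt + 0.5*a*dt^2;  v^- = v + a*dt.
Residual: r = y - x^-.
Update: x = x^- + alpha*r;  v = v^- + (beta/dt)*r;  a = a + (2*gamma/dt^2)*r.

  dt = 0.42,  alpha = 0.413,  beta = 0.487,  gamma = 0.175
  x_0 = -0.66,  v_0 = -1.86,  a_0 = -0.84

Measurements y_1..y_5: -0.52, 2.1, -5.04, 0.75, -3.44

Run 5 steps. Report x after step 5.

x_post = -2.1885

step 1: x_pred=-1.5153  r=0.9953  x^+=-1.1042  v^+=-1.0587  a^+=1.1348
step 2: x_pred=-1.4488  r=3.5488  x^+=0.0168  v^+=3.5328  a^+=8.1761
step 3: x_pred=2.2218  r=-7.2618  x^+=-0.7774  v^+=-1.4534  a^+=-6.2322
step 4: x_pred=-1.9375  r=2.6875  x^+=-0.8275  v^+=-0.9547  a^+=-0.8999
step 5: x_pred=-1.3079  r=-2.1321  x^+=-2.1885  v^+=-3.8049  a^+=-5.1302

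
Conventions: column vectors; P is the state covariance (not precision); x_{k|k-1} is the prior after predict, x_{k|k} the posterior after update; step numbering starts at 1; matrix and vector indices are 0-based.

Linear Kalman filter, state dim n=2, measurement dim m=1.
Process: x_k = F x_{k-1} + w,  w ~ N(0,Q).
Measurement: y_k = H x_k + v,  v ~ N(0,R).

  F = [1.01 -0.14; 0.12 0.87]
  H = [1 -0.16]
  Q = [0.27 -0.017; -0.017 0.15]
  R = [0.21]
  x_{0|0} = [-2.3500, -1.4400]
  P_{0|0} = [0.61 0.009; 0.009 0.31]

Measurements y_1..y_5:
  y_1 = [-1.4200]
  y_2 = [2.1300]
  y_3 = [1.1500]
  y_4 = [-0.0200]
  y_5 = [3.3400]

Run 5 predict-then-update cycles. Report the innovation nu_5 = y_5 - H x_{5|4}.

step 1: x^-=[-2.1719, -1.5348]  P^-=[0.8958 0.0269; 0.0269 0.3953]  S=[1.1073]  K=[0.8051; -0.0328]  nu=[0.5063]  x^+=[-1.7643, -1.5514]  P^+=[0.1781 0.0562; 0.0562 0.3941]
step 2: x^-=[-1.5647, -1.5614]  P^-=[0.4435 0.0050; 0.0050 0.4626]  S=[0.6637]  K=[0.6670; -0.1040]  nu=[3.4449]  x^+=[0.7329, -1.9197]  P^+=[0.1482 0.0510; 0.0510 0.4554]
step 3: x^-=[1.0090, -1.5822]  P^-=[0.4157 -0.0105; -0.0105 0.5075]  S=[0.6421]  K=[0.6501; -0.1429]  nu=[-0.1121]  x^+=[0.9361, -1.5662]  P^+=[0.1444 0.0491; 0.0491 0.4944]
step 4: x^-=[1.1647, -1.2502]  P^-=[0.4131 -0.0174; -0.0174 0.5365]  S=[0.6424]  K=[0.6474; -0.1607]  nu=[-1.3848]  x^+=[0.2683, -1.0277]  P^+=[0.1439 0.0494; 0.0494 0.5199]
step 5: x^-=[0.4148, -0.8619]  P^-=[0.4130 -0.0203; -0.0203 0.5559]  S=[0.6437]  K=[0.6466; -0.1697]  nu=[2.7873]  x^+=[2.2171, -1.3349]  P^+=[0.1438 0.0503; 0.0503 0.5374]

innov = [2.7873]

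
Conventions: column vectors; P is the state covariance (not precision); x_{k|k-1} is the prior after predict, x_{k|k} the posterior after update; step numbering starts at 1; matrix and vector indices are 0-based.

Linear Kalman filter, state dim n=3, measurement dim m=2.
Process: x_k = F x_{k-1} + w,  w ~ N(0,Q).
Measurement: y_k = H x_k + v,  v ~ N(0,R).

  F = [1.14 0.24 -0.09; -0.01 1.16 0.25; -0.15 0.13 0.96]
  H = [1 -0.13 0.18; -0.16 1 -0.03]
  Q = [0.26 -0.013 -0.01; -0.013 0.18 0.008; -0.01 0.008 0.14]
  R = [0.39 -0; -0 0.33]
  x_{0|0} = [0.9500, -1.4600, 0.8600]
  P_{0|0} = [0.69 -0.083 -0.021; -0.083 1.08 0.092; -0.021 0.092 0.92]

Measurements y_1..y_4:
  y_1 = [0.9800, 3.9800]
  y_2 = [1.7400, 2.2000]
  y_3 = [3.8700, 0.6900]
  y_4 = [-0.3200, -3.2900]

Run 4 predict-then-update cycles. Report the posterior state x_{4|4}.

step 1: x^-=[0.6552, -1.4881, 0.4933]  P^-=[1.1813 0.1395 -0.1862; 0.1395 1.7462 0.5137; -0.1862 0.5137 1.0539]  S=[1.5076 -0.1739; -0.1739 2.0302]  K=[0.7543 0.0430; 0.1013 0.8502; -0.0130 0.2510]  nu=[0.0426, 5.5877]  x^+=[0.9274, 3.2671, 1.8953]  P^+=[0.3311 0.0623 -0.1605; 0.0623 0.2931 0.0849; -0.1605 0.0849 0.9246]
step 2: x^-=[1.6707, 4.2544, 2.1051]  P^-=[0.7781 0.0767 -0.2896; 0.0767 0.6808 0.3685; -0.2896 0.3685 1.0695]  S=[1.0728 -0.0557; -0.0557 0.9823]  K=[0.6673 -0.0020; 0.0858 0.6742; -0.1153 0.3831]  nu=[0.2434, -1.7239]  x^+=[1.8366, 3.1130, 1.4166]  P^+=[0.3002 0.0416 -0.1921; 0.0416 0.2328 0.1229; -0.1921 0.1229 0.9061]
step 3: x^-=[2.7133, 3.9468, 1.4891]  P^-=[0.7278 0.0226 -0.3136; 0.0226 0.6212 0.4036; -0.3136 0.4036 1.0701]  S=[1.0253 -0.0873; -0.0873 0.9364]  K=[0.6494 -0.0297; 0.0697 0.6532; -0.1319 0.4381]  nu=[1.4017, -2.7780]  x^+=[3.7060, 2.2301, 0.0873]  P^+=[0.2912 0.0312 -0.1885; 0.0312 0.2247 0.1403; -0.1885 0.1403 0.8625]
step 4: x^-=[4.7522, 2.5716, -0.1822]  P^-=[0.7081 0.0079 -0.3019; 0.0079 0.6179 0.4135; -0.3019 0.4135 1.0333]  S=[1.0119 -0.0974; -0.0974 0.9368]  K=[0.6415 -0.0362; 0.0647 0.6518; -0.1247 0.4470]  nu=[-4.7051, -5.1067]  x^+=[1.9185, -1.0611, -1.8781]  P^+=[0.2858 0.0285 -0.1775; 0.0285 0.2240 0.1437; -0.1775 0.1437 0.8196]

x_post = [1.9185, -1.0611, -1.8781]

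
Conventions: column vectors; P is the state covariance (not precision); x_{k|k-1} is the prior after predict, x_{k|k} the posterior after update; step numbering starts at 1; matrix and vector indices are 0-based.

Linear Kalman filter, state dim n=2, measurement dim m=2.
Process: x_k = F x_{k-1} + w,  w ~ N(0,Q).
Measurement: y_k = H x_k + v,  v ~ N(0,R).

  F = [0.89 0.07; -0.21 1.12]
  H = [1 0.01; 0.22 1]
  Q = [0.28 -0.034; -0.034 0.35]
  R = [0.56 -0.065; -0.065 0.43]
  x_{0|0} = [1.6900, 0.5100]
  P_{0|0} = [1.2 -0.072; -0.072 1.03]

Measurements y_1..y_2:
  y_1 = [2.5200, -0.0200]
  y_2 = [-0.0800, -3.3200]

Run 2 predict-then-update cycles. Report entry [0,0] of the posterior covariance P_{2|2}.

step 1: x^-=[1.5398, 0.2163]  P^-=[1.2266 -0.2482; -0.2482 1.7288]  S=[1.7818 -0.0266; -0.0266 2.1090]  K=[0.6873 0.0189; -0.1178 0.7924]  nu=[0.9780, -0.5751]  x^+=[2.2011, -0.3545]  P^+=[0.3849 -0.1212; -0.1212 0.3750]
step 2: x^-=[1.9342, -0.8593]  P^-=[0.5716 -0.1956; -0.1956 0.8944]  S=[1.1278 -0.1263; -0.1263 1.2661]  K=[0.5046 -0.0048; -0.0912 0.6634]  nu=[-2.0056, -2.8862]  x^+=[0.9361, -2.5911]  P^+=[0.2838 -0.0973; -0.0973 0.3126]

P_post[0,0] = 0.2838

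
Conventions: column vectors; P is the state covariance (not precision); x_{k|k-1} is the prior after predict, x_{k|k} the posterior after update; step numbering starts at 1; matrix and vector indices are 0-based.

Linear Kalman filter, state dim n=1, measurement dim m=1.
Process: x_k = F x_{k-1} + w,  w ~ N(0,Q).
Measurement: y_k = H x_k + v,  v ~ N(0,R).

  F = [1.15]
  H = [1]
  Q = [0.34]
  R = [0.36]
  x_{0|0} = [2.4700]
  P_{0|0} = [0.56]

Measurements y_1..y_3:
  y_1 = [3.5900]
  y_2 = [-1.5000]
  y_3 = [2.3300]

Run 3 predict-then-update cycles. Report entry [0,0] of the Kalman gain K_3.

K[0,0] = 0.6450

step 1: x^-=[2.8405]  P^-=[1.0806]  S=[1.4406]  K=[0.7501]  nu=[0.7495]  x^+=[3.4027]  P^+=[0.2700]
step 2: x^-=[3.9131]  P^-=[0.6971]  S=[1.0571]  K=[0.6595]  nu=[-5.4131]  x^+=[0.3434]  P^+=[0.2374]
step 3: x^-=[0.3949]  P^-=[0.6540]  S=[1.0140]  K=[0.6450]  nu=[1.9351]  x^+=[1.6430]  P^+=[0.2322]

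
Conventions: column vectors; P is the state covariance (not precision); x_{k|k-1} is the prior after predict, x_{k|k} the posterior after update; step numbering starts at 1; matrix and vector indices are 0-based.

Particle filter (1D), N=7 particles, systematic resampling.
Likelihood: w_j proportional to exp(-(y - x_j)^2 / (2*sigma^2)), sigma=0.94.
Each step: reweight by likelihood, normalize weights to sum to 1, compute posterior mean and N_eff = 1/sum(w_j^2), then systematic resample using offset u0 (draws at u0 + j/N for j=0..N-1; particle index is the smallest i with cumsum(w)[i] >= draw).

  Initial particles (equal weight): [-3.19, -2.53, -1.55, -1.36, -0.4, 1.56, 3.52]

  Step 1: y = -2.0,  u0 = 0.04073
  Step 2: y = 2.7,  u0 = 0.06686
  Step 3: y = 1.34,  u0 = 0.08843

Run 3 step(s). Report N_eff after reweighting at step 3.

N_eff = 6.6357

step 1: w=[0.1393, 0.2647, 0.2767, 0.2461, 0.0729, 0.0002, 0.0000]  mean=-1.9065  Neff=4.3111  idx=[0, 1, 1, 2, 2, 3, 3]
step 2: w=[0.0000, 0.0008, 0.0008, 0.1450, 0.1450, 0.3543, 0.3543]  mean=-1.4169  Neff=3.4125  idx=[3, 4, 5, 5, 5, 6, 6]
step 3: w=[0.0899, 0.0899, 0.1640, 0.1640, 0.1640, 0.1640, 0.1640]  mean=-1.3942  Neff=6.6357  idx=[0, 2, 3, 4, 4, 5, 6]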